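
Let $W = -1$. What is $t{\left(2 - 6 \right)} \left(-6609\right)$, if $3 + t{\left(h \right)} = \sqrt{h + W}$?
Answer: $19827 - 6609 i \sqrt{5} \approx 19827.0 - 14778.0 i$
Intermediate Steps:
$t{\left(h \right)} = -3 + \sqrt{-1 + h}$ ($t{\left(h \right)} = -3 + \sqrt{h - 1} = -3 + \sqrt{-1 + h}$)
$t{\left(2 - 6 \right)} \left(-6609\right) = \left(-3 + \sqrt{-1 + \left(2 - 6\right)}\right) \left(-6609\right) = \left(-3 + \sqrt{-1 - 4}\right) \left(-6609\right) = \left(-3 + \sqrt{-5}\right) \left(-6609\right) = \left(-3 + i \sqrt{5}\right) \left(-6609\right) = 19827 - 6609 i \sqrt{5}$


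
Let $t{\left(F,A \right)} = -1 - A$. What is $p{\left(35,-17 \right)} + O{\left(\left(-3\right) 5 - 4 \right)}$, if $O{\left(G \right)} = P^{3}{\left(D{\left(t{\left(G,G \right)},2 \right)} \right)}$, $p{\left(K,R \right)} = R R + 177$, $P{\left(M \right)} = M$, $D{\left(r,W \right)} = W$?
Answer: $474$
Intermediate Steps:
$p{\left(K,R \right)} = 177 + R^{2}$ ($p{\left(K,R \right)} = R^{2} + 177 = 177 + R^{2}$)
$O{\left(G \right)} = 8$ ($O{\left(G \right)} = 2^{3} = 8$)
$p{\left(35,-17 \right)} + O{\left(\left(-3\right) 5 - 4 \right)} = \left(177 + \left(-17\right)^{2}\right) + 8 = \left(177 + 289\right) + 8 = 466 + 8 = 474$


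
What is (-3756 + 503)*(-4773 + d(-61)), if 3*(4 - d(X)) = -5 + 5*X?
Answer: 45532241/3 ≈ 1.5177e+7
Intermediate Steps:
d(X) = 17/3 - 5*X/3 (d(X) = 4 - (-5 + 5*X)/3 = 4 + (5/3 - 5*X/3) = 17/3 - 5*X/3)
(-3756 + 503)*(-4773 + d(-61)) = (-3756 + 503)*(-4773 + (17/3 - 5/3*(-61))) = -3253*(-4773 + (17/3 + 305/3)) = -3253*(-4773 + 322/3) = -3253*(-13997/3) = 45532241/3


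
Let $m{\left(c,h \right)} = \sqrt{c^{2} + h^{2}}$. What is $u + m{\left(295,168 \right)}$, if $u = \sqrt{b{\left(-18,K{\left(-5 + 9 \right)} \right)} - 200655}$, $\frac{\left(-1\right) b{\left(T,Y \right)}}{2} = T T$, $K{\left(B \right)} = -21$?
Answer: $\sqrt{115249} + 3 i \sqrt{22367} \approx 339.48 + 448.67 i$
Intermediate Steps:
$b{\left(T,Y \right)} = - 2 T^{2}$ ($b{\left(T,Y \right)} = - 2 T T = - 2 T^{2}$)
$u = 3 i \sqrt{22367}$ ($u = \sqrt{- 2 \left(-18\right)^{2} - 200655} = \sqrt{\left(-2\right) 324 - 200655} = \sqrt{-648 - 200655} = \sqrt{-201303} = 3 i \sqrt{22367} \approx 448.67 i$)
$u + m{\left(295,168 \right)} = 3 i \sqrt{22367} + \sqrt{295^{2} + 168^{2}} = 3 i \sqrt{22367} + \sqrt{87025 + 28224} = 3 i \sqrt{22367} + \sqrt{115249} = \sqrt{115249} + 3 i \sqrt{22367}$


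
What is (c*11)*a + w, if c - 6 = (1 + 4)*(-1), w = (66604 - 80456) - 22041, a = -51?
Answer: -36454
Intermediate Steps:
w = -35893 (w = -13852 - 22041 = -35893)
c = 1 (c = 6 + (1 + 4)*(-1) = 6 + 5*(-1) = 6 - 5 = 1)
(c*11)*a + w = (1*11)*(-51) - 35893 = 11*(-51) - 35893 = -561 - 35893 = -36454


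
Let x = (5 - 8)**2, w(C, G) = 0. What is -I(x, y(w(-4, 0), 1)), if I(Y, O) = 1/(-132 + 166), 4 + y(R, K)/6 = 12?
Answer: -1/34 ≈ -0.029412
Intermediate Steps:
y(R, K) = 48 (y(R, K) = -24 + 6*12 = -24 + 72 = 48)
x = 9 (x = (-3)**2 = 9)
I(Y, O) = 1/34
-I(x, y(w(-4, 0), 1)) = -1*1/34 = -1/34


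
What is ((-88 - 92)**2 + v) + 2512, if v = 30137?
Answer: 65049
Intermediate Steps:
((-88 - 92)**2 + v) + 2512 = ((-88 - 92)**2 + 30137) + 2512 = ((-180)**2 + 30137) + 2512 = (32400 + 30137) + 2512 = 62537 + 2512 = 65049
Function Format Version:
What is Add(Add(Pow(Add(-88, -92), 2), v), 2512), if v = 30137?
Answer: 65049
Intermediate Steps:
Add(Add(Pow(Add(-88, -92), 2), v), 2512) = Add(Add(Pow(Add(-88, -92), 2), 30137), 2512) = Add(Add(Pow(-180, 2), 30137), 2512) = Add(Add(32400, 30137), 2512) = Add(62537, 2512) = 65049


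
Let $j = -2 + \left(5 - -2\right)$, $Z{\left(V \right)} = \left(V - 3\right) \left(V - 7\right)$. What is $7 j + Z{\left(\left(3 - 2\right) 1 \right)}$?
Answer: $47$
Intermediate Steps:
$Z{\left(V \right)} = \left(-7 + V\right) \left(-3 + V\right)$ ($Z{\left(V \right)} = \left(-3 + V\right) \left(-7 + V\right) = \left(-7 + V\right) \left(-3 + V\right)$)
$j = 5$ ($j = -2 + \left(5 + 2\right) = -2 + 7 = 5$)
$7 j + Z{\left(\left(3 - 2\right) 1 \right)} = 7 \cdot 5 + \left(21 + \left(\left(3 - 2\right) 1\right)^{2} - 10 \left(3 - 2\right) 1\right) = 35 + \left(21 + \left(1 \cdot 1\right)^{2} - 10 \cdot 1 \cdot 1\right) = 35 + \left(21 + 1^{2} - 10\right) = 35 + \left(21 + 1 - 10\right) = 35 + 12 = 47$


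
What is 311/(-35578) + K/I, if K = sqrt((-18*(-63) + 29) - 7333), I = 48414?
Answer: -311/35578 + I*sqrt(6170)/48414 ≈ -0.0087414 + 0.0016225*I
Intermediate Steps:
K = I*sqrt(6170) (K = sqrt((1134 + 29) - 7333) = sqrt(1163 - 7333) = sqrt(-6170) = I*sqrt(6170) ≈ 78.549*I)
311/(-35578) + K/I = 311/(-35578) + (I*sqrt(6170))/48414 = 311*(-1/35578) + (I*sqrt(6170))*(1/48414) = -311/35578 + I*sqrt(6170)/48414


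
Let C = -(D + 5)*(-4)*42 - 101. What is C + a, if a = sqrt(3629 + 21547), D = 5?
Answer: 1579 + 2*sqrt(6294) ≈ 1737.7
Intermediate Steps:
C = 1579 (C = -(5 + 5)*(-4)*42 - 101 = -10*(-4)*42 - 101 = -1*(-40)*42 - 101 = 40*42 - 101 = 1680 - 101 = 1579)
a = 2*sqrt(6294) (a = sqrt(25176) = 2*sqrt(6294) ≈ 158.67)
C + a = 1579 + 2*sqrt(6294)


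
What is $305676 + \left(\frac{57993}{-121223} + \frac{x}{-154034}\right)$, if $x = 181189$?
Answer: $\frac{5707693080723523}{18672463582} \approx 3.0567 \cdot 10^{5}$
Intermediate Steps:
$305676 + \left(\frac{57993}{-121223} + \frac{x}{-154034}\right) = 305676 + \left(\frac{57993}{-121223} + \frac{181189}{-154034}\right) = 305676 + \left(57993 \left(- \frac{1}{121223}\right) + 181189 \left(- \frac{1}{154034}\right)\right) = 305676 - \frac{30897167909}{18672463582} = \frac{5707693080723523}{18672463582}$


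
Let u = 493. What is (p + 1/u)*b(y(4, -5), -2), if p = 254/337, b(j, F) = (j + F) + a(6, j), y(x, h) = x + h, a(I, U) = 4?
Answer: 125559/166141 ≈ 0.75574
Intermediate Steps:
y(x, h) = h + x
b(j, F) = 4 + F + j (b(j, F) = (j + F) + 4 = (F + j) + 4 = 4 + F + j)
p = 254/337 (p = 254*(1/337) = 254/337 ≈ 0.75371)
(p + 1/u)*b(y(4, -5), -2) = (254/337 + 1/493)*(4 - 2 + (-5 + 4)) = (254/337 + 1/493)*(4 - 2 - 1) = (125559/166141)*1 = 125559/166141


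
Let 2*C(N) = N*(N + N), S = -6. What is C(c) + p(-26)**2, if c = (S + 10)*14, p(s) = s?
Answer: 3812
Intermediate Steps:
c = 56 (c = (-6 + 10)*14 = 4*14 = 56)
C(N) = N**2 (C(N) = (N*(N + N))/2 = (N*(2*N))/2 = (2*N**2)/2 = N**2)
C(c) + p(-26)**2 = 56**2 + (-26)**2 = 3136 + 676 = 3812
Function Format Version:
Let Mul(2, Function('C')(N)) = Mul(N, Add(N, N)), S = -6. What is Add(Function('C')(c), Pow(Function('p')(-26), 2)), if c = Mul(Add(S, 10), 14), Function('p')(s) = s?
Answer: 3812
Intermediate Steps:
c = 56 (c = Mul(Add(-6, 10), 14) = Mul(4, 14) = 56)
Function('C')(N) = Pow(N, 2) (Function('C')(N) = Mul(Rational(1, 2), Mul(N, Add(N, N))) = Mul(Rational(1, 2), Mul(N, Mul(2, N))) = Mul(Rational(1, 2), Mul(2, Pow(N, 2))) = Pow(N, 2))
Add(Function('C')(c), Pow(Function('p')(-26), 2)) = Add(Pow(56, 2), Pow(-26, 2)) = Add(3136, 676) = 3812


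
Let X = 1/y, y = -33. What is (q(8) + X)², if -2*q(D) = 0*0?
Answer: 1/1089 ≈ 0.00091827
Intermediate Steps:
q(D) = 0 (q(D) = -0*0 = -½*0 = 0)
X = -1/33 (X = 1/(-33) = -1/33 ≈ -0.030303)
(q(8) + X)² = (0 - 1/33)² = (-1/33)² = 1/1089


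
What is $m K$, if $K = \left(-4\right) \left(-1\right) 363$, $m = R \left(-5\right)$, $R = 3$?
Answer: $-21780$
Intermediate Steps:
$m = -15$ ($m = 3 \left(-5\right) = -15$)
$K = 1452$ ($K = 4 \cdot 363 = 1452$)
$m K = \left(-15\right) 1452 = -21780$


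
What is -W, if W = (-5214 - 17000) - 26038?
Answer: 48252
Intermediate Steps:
W = -48252 (W = -22214 - 26038 = -48252)
-W = -1*(-48252) = 48252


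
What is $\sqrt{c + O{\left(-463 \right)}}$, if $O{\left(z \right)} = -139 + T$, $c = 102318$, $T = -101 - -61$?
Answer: $\sqrt{102139} \approx 319.59$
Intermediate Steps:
$T = -40$ ($T = -101 + 61 = -40$)
$O{\left(z \right)} = -179$ ($O{\left(z \right)} = -139 - 40 = -179$)
$\sqrt{c + O{\left(-463 \right)}} = \sqrt{102318 - 179} = \sqrt{102139}$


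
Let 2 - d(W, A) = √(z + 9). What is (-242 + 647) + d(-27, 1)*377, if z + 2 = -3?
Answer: 405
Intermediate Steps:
z = -5 (z = -2 - 3 = -5)
d(W, A) = 0 (d(W, A) = 2 - √(-5 + 9) = 2 - √4 = 2 - 1*2 = 2 - 2 = 0)
(-242 + 647) + d(-27, 1)*377 = (-242 + 647) + 0*377 = 405 + 0 = 405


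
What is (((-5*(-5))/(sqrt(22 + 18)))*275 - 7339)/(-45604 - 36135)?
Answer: 7339/81739 - 1375*sqrt(10)/326956 ≈ 0.076487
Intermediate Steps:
(((-5*(-5))/(sqrt(22 + 18)))*275 - 7339)/(-45604 - 36135) = ((25/(sqrt(40)))*275 - 7339)/(-81739) = ((25/((2*sqrt(10))))*275 - 7339)*(-1/81739) = ((25*(sqrt(10)/20))*275 - 7339)*(-1/81739) = ((5*sqrt(10)/4)*275 - 7339)*(-1/81739) = (1375*sqrt(10)/4 - 7339)*(-1/81739) = (-7339 + 1375*sqrt(10)/4)*(-1/81739) = 7339/81739 - 1375*sqrt(10)/326956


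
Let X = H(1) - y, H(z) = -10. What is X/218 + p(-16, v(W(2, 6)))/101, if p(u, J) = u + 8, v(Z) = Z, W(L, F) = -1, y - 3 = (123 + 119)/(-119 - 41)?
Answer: -232339/1761440 ≈ -0.13190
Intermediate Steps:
y = 119/80 (y = 3 + (123 + 119)/(-119 - 41) = 3 + 242/(-160) = 3 + 242*(-1/160) = 3 - 121/80 = 119/80 ≈ 1.4875)
p(u, J) = 8 + u
X = -919/80 (X = -10 - 1*119/80 = -10 - 119/80 = -919/80 ≈ -11.488)
X/218 + p(-16, v(W(2, 6)))/101 = -919/80/218 + (8 - 16)/101 = -919/80*1/218 - 8*1/101 = -919/17440 - 8/101 = -232339/1761440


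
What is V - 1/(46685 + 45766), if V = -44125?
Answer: -4079400376/92451 ≈ -44125.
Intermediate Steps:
V - 1/(46685 + 45766) = -44125 - 1/(46685 + 45766) = -44125 - 1/92451 = -4079400376/92451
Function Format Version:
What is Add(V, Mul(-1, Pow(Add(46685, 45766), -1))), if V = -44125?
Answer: Rational(-4079400376, 92451) ≈ -44125.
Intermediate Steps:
Add(V, Mul(-1, Pow(Add(46685, 45766), -1))) = Add(-44125, Mul(-1, Pow(Add(46685, 45766), -1))) = Add(-44125, Mul(-1, Pow(92451, -1))) = Add(-44125, Mul(-1, Rational(1, 92451))) = Add(-44125, Rational(-1, 92451)) = Rational(-4079400376, 92451)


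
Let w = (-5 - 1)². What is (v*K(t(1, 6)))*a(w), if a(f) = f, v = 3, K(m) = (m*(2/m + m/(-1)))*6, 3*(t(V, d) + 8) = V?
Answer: -36792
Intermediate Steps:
t(V, d) = -8 + V/3
K(m) = 6*m*(-m + 2/m) (K(m) = (m*(2/m + m*(-1)))*6 = (m*(2/m - m))*6 = (m*(-m + 2/m))*6 = 6*m*(-m + 2/m))
w = 36 (w = (-6)² = 36)
(v*K(t(1, 6)))*a(w) = (3*(12 - 6*(-8 + (⅓)*1)²))*36 = (3*(12 - 6*(-8 + ⅓)²))*36 = (3*(12 - 6*(-23/3)²))*36 = (3*(12 - 6*529/9))*36 = (3*(12 - 1058/3))*36 = (3*(-1022/3))*36 = -1022*36 = -36792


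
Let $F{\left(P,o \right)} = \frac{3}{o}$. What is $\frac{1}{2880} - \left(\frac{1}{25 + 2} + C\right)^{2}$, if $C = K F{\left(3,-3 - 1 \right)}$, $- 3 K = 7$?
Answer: $- \frac{744899}{233280} \approx -3.1932$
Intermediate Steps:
$K = - \frac{7}{3}$ ($K = \left(- \frac{1}{3}\right) 7 = - \frac{7}{3} \approx -2.3333$)
$C = \frac{7}{4}$ ($C = - \frac{7 \frac{3}{-3 - 1}}{3} = - \frac{7 \frac{3}{-4}}{3} = - \frac{7 \cdot 3 \left(- \frac{1}{4}\right)}{3} = \left(- \frac{7}{3}\right) \left(- \frac{3}{4}\right) = \frac{7}{4} \approx 1.75$)
$\frac{1}{2880} - \left(\frac{1}{25 + 2} + C\right)^{2} = \frac{1}{2880} - \left(\frac{1}{25 + 2} + \frac{7}{4}\right)^{2} = \frac{1}{2880} - \left(\frac{1}{27} + \frac{7}{4}\right)^{2} = \frac{1}{2880} - \left(\frac{193}{108}\right)^{2} = \frac{1}{2880} - \frac{37249}{11664} = - \frac{744899}{233280}$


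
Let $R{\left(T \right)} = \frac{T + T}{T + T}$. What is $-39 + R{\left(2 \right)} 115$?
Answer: $76$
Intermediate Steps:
$R{\left(T \right)} = 1$ ($R{\left(T \right)} = \frac{2 T}{2 T} = 2 T \frac{1}{2 T} = 1$)
$-39 + R{\left(2 \right)} 115 = -39 + 1 \cdot 115 = -39 + 115 = 76$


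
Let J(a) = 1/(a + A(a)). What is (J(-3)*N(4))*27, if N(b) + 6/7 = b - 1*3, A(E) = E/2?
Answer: -6/7 ≈ -0.85714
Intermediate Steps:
A(E) = E/2 (A(E) = E*(1/2) = E/2)
N(b) = -27/7 + b (N(b) = -6/7 + (b - 1*3) = -6/7 + (b - 3) = -6/7 + (-3 + b) = -27/7 + b)
J(a) = 2/(3*a) (J(a) = 1/(a + a/2) = 1/(3*a/2) = 2/(3*a))
(J(-3)*N(4))*27 = (((2/3)/(-3))*(-27/7 + 4))*27 = (((2/3)*(-1/3))*(1/7))*27 = -2/9*1/7*27 = -2/63*27 = -6/7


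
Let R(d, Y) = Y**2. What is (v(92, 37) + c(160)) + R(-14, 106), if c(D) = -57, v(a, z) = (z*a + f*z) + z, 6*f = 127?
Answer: 92419/6 ≈ 15403.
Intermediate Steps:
f = 127/6 (f = (1/6)*127 = 127/6 ≈ 21.167)
v(a, z) = 133*z/6 + a*z (v(a, z) = (z*a + 127*z/6) + z = (a*z + 127*z/6) + z = (127*z/6 + a*z) + z = 133*z/6 + a*z)
(v(92, 37) + c(160)) + R(-14, 106) = ((1/6)*37*(133 + 6*92) - 57) + 106**2 = ((1/6)*37*(133 + 552) - 57) + 11236 = ((1/6)*37*685 - 57) + 11236 = (25345/6 - 57) + 11236 = 25003/6 + 11236 = 92419/6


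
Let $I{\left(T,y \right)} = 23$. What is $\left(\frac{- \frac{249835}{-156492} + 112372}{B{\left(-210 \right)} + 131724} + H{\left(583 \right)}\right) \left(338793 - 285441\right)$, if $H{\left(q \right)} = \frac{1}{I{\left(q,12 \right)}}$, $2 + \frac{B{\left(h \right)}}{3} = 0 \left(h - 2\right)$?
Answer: $\frac{4564999198357}{95429691} \approx 47836.0$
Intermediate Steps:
$B{\left(h \right)} = -6$ ($B{\left(h \right)} = -6 + 3 \cdot 0 \left(h - 2\right) = -6 + 3 \cdot 0 \left(-2 + h\right) = -6 + 3 \cdot 0 = -6 + 0 = -6$)
$H{\left(q \right)} = \frac{1}{23}$
$\left(\frac{- \frac{249835}{-156492} + 112372}{B{\left(-210 \right)} + 131724} + H{\left(583 \right)}\right) \left(338793 - 285441\right) = \left(\frac{- \frac{249835}{-156492} + 112372}{-6 + 131724} + \frac{1}{23}\right) \left(338793 - 285441\right) = \left(\frac{\left(-249835\right) \left(- \frac{1}{156492}\right) + 112372}{131718} + \frac{1}{23}\right) 53352 = \left(\left(\frac{249835}{156492} + 112372\right) \frac{1}{131718} + \frac{1}{23}\right) 53352 = \left(\frac{17585568859}{156492} \cdot \frac{1}{131718} + \frac{1}{23}\right) 53352 = \left(\frac{17585568859}{20612813256} + \frac{1}{23}\right) 53352 = \frac{18481778131}{20612813256} \cdot 53352 = \frac{4564999198357}{95429691}$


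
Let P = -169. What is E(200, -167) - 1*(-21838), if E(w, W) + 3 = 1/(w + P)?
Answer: 676886/31 ≈ 21835.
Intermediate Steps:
E(w, W) = -3 + 1/(-169 + w) (E(w, W) = -3 + 1/(w - 169) = -3 + 1/(-169 + w))
E(200, -167) - 1*(-21838) = (508 - 3*200)/(-169 + 200) - 1*(-21838) = (508 - 600)/31 + 21838 = (1/31)*(-92) + 21838 = -92/31 + 21838 = 676886/31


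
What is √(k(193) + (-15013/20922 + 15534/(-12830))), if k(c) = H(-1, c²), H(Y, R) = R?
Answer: √670952617652424693630/134214630 ≈ 193.00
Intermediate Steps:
k(c) = c²
√(k(193) + (-15013/20922 + 15534/(-12830))) = √(193² + (-15013/20922 + 15534/(-12830))) = √(37249 + (-15013*1/20922 + 15534*(-1/12830))) = √(37249 + (-15013/20922 - 7767/6415)) = √(37249 - 258809569/134214630) = √(4999101943301/134214630) = √670952617652424693630/134214630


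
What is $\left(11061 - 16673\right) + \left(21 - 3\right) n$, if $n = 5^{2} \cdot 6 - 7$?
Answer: $-3038$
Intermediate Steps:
$n = 143$ ($n = 25 \cdot 6 - 7 = 150 - 7 = 143$)
$\left(11061 - 16673\right) + \left(21 - 3\right) n = \left(11061 - 16673\right) + \left(21 - 3\right) 143 = -5612 + 18 \cdot 143 = -5612 + 2574 = -3038$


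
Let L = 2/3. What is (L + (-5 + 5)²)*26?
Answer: 52/3 ≈ 17.333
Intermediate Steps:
L = ⅔ (L = 2*(⅓) = ⅔ ≈ 0.66667)
(L + (-5 + 5)²)*26 = (⅔ + (-5 + 5)²)*26 = (⅔ + 0²)*26 = (⅔ + 0)*26 = (⅔)*26 = 52/3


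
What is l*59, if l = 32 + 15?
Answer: 2773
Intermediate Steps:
l = 47
l*59 = 47*59 = 2773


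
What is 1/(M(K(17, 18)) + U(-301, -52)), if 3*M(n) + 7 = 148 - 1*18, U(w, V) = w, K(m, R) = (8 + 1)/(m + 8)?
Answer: -1/260 ≈ -0.0038462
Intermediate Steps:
K(m, R) = 9/(8 + m)
M(n) = 41 (M(n) = -7/3 + (148 - 1*18)/3 = -7/3 + (148 - 18)/3 = -7/3 + (⅓)*130 = -7/3 + 130/3 = 41)
1/(M(K(17, 18)) + U(-301, -52)) = 1/(41 - 301) = 1/(-260) = -1/260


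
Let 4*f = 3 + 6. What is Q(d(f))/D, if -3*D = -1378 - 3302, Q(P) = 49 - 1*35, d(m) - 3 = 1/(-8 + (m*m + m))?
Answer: 7/780 ≈ 0.0089744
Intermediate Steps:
f = 9/4 (f = (3 + 6)/4 = (¼)*9 = 9/4 ≈ 2.2500)
d(m) = 3 + 1/(-8 + m + m²) (d(m) = 3 + 1/(-8 + (m*m + m)) = 3 + 1/(-8 + (m² + m)) = 3 + 1/(-8 + (m + m²)) = 3 + 1/(-8 + m + m²))
Q(P) = 14 (Q(P) = 49 - 35 = 14)
D = 1560 (D = -(-1378 - 3302)/3 = -⅓*(-4680) = 1560)
Q(d(f))/D = 14/1560 = 14*(1/1560) = 7/780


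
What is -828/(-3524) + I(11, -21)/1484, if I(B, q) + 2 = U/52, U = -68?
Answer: 3955561/16996252 ≈ 0.23273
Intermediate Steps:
I(B, q) = -43/13 (I(B, q) = -2 - 68/52 = -2 - 68*1/52 = -2 - 17/13 = -43/13)
-828/(-3524) + I(11, -21)/1484 = -828/(-3524) - 43/13/1484 = -828*(-1/3524) - 43/13*1/1484 = 207/881 - 43/19292 = 3955561/16996252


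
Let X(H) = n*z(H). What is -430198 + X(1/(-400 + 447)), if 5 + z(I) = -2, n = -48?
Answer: -429862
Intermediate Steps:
z(I) = -7 (z(I) = -5 - 2 = -7)
X(H) = 336 (X(H) = -48*(-7) = 336)
-430198 + X(1/(-400 + 447)) = -430198 + 336 = -429862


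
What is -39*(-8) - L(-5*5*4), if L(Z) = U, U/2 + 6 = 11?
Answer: 302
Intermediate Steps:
U = 10 (U = -12 + 2*11 = -12 + 22 = 10)
L(Z) = 10
-39*(-8) - L(-5*5*4) = -39*(-8) - 1*10 = 312 - 10 = 302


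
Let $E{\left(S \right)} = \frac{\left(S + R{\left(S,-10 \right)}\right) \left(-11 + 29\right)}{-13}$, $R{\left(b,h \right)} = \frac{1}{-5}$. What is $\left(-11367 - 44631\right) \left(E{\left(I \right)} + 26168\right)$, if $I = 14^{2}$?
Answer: $- \frac{94261321404}{65} \approx -1.4502 \cdot 10^{9}$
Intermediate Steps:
$R{\left(b,h \right)} = - \frac{1}{5}$
$I = 196$
$E{\left(S \right)} = \frac{18}{65} - \frac{18 S}{13}$ ($E{\left(S \right)} = \frac{\left(S - \frac{1}{5}\right) \left(-11 + 29\right)}{-13} = \left(- \frac{1}{5} + S\right) 18 \left(- \frac{1}{13}\right) = \left(- \frac{18}{5} + 18 S\right) \left(- \frac{1}{13}\right) = \frac{18}{65} - \frac{18 S}{13}$)
$\left(-11367 - 44631\right) \left(E{\left(I \right)} + 26168\right) = \left(-11367 - 44631\right) \left(\left(\frac{18}{65} - \frac{3528}{13}\right) + 26168\right) = - 55998 \left(\left(\frac{18}{65} - \frac{3528}{13}\right) + 26168\right) = - 55998 \left(- \frac{17622}{65} + 26168\right) = \left(-55998\right) \frac{1683298}{65} = - \frac{94261321404}{65}$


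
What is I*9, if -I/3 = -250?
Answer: 6750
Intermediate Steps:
I = 750 (I = -3*(-250) = 750)
I*9 = 750*9 = 6750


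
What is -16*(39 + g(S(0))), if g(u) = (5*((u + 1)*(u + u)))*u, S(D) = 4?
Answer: -13424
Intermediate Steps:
g(u) = 10*u²*(1 + u) (g(u) = (5*((1 + u)*(2*u)))*u = (5*(2*u*(1 + u)))*u = (10*u*(1 + u))*u = 10*u²*(1 + u))
-16*(39 + g(S(0))) = -16*(39 + 10*4²*(1 + 4)) = -16*(39 + 10*16*5) = -16*(39 + 800) = -16*839 = -13424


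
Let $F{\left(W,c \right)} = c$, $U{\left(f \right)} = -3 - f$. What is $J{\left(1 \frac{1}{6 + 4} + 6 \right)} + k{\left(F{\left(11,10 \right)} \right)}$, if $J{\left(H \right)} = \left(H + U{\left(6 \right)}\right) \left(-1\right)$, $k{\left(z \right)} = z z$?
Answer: $\frac{1029}{10} \approx 102.9$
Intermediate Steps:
$k{\left(z \right)} = z^{2}$
$J{\left(H \right)} = 9 - H$ ($J{\left(H \right)} = \left(H - 9\right) \left(-1\right) = \left(-9 + H\right) \left(-1\right) = 9 - H$)
$J{\left(1 \frac{1}{6 + 4} + 6 \right)} + k{\left(F{\left(11,10 \right)} \right)} = \left(9 - \left(1 \frac{1}{6 + 4} + 6\right)\right) + 10^{2} = \left(9 - \left(1 \cdot \frac{1}{10} + 6\right)\right) + 100 = \left(9 - \left(\frac{1}{10} + 6\right)\right) + 100 = \left(9 - \frac{61}{10}\right) + 100 = \frac{29}{10} + 100 = \frac{1029}{10}$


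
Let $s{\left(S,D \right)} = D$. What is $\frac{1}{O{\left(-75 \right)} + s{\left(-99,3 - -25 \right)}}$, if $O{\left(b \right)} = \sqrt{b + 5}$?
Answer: $\frac{2}{61} - \frac{i \sqrt{70}}{854} \approx 0.032787 - 0.009797 i$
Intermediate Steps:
$O{\left(b \right)} = \sqrt{5 + b}$
$\frac{1}{O{\left(-75 \right)} + s{\left(-99,3 - -25 \right)}} = \frac{1}{\sqrt{5 - 75} + \left(3 - -25\right)} = \frac{1}{\sqrt{-70} + \left(3 + 25\right)} = \frac{1}{i \sqrt{70} + 28} = \frac{1}{28 + i \sqrt{70}}$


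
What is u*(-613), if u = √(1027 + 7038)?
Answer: -613*√8065 ≈ -55051.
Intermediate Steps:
u = √8065 ≈ 89.805
u*(-613) = √8065*(-613) = -613*√8065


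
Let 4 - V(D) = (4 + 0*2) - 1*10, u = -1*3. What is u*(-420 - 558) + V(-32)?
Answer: 2944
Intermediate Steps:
u = -3
V(D) = 10 (V(D) = 4 - ((4 + 0*2) - 1*10) = 4 - ((4 + 0) - 10) = 4 - (4 - 10) = 4 - 1*(-6) = 4 + 6 = 10)
u*(-420 - 558) + V(-32) = -3*(-420 - 558) + 10 = -3*(-978) + 10 = 2934 + 10 = 2944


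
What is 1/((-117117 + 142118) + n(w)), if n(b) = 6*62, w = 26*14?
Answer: 1/25373 ≈ 3.9412e-5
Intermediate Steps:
w = 364
n(b) = 372
1/((-117117 + 142118) + n(w)) = 1/((-117117 + 142118) + 372) = 1/(25001 + 372) = 1/25373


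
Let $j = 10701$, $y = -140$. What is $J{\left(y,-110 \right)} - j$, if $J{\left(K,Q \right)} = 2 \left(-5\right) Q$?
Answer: $-9601$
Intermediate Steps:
$J{\left(K,Q \right)} = - 10 Q$
$J{\left(y,-110 \right)} - j = \left(-10\right) \left(-110\right) - 10701 = 1100 - 10701 = -9601$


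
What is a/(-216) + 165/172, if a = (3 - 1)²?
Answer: 4369/4644 ≈ 0.94078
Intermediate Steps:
a = 4 (a = 2² = 4)
a/(-216) + 165/172 = 4/(-216) + 165/172 = 4*(-1/216) + 165*(1/172) = -1/54 + 165/172 = 4369/4644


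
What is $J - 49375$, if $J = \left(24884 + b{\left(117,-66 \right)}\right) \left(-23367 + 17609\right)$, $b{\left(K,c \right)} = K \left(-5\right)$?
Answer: $-139963017$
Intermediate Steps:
$b{\left(K,c \right)} = - 5 K$
$J = -139913642$ ($J = \left(24884 - 585\right) \left(-23367 + 17609\right) = \left(24884 - 585\right) \left(-5758\right) = 24299 \left(-5758\right) = -139913642$)
$J - 49375 = -139913642 - 49375 = -139963017$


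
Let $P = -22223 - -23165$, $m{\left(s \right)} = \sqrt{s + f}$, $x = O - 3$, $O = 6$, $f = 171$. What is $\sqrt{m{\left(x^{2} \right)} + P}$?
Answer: $\sqrt{942 + 6 \sqrt{5}} \approx 30.91$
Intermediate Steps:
$x = 3$ ($x = 6 - 3 = 3$)
$m{\left(s \right)} = \sqrt{171 + s}$ ($m{\left(s \right)} = \sqrt{s + 171} = \sqrt{171 + s}$)
$P = 942$ ($P = -22223 + 23165 = 942$)
$\sqrt{m{\left(x^{2} \right)} + P} = \sqrt{\sqrt{171 + 3^{2}} + 942} = \sqrt{\sqrt{171 + 9} + 942} = \sqrt{\sqrt{180} + 942} = \sqrt{6 \sqrt{5} + 942} = \sqrt{942 + 6 \sqrt{5}}$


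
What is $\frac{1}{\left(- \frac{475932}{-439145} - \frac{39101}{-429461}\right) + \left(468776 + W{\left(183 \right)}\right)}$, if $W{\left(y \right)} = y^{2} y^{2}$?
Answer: $\frac{188595650845}{211600906322587994262} \approx 8.9128 \cdot 10^{-10}$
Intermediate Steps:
$W{\left(y \right)} = y^{4}$
$\frac{1}{\left(- \frac{475932}{-439145} - \frac{39101}{-429461}\right) + \left(468776 + W{\left(183 \right)}\right)} = \frac{1}{\left(- \frac{475932}{-439145} - \frac{39101}{-429461}\right) + \left(468776 + 183^{4}\right)} = \frac{1}{\left(\left(-475932\right) \left(- \frac{1}{439145}\right) - - \frac{39101}{429461}\right) + \left(468776 + 1121513121\right)} = \frac{1}{\left(\frac{475932}{439145} + \frac{39101}{429461}\right) + 1121981897} = \frac{1}{\frac{221565241297}{188595650845} + 1121981897} = \frac{1}{\frac{211600906322587994262}{188595650845}} = \frac{188595650845}{211600906322587994262}$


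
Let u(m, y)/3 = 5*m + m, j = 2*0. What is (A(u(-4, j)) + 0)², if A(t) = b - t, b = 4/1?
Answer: 5776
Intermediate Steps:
j = 0
b = 4 (b = 4*1 = 4)
u(m, y) = 18*m (u(m, y) = 3*(5*m + m) = 3*(6*m) = 18*m)
A(t) = 4 - t
(A(u(-4, j)) + 0)² = ((4 - 18*(-4)) + 0)² = ((4 - 1*(-72)) + 0)² = ((4 + 72) + 0)² = (76 + 0)² = 76² = 5776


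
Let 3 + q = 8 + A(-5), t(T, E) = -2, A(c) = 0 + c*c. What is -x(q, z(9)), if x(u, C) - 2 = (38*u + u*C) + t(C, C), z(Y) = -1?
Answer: -1110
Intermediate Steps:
A(c) = c² (A(c) = 0 + c² = c²)
q = 30 (q = -3 + (8 + (-5)²) = -3 + (8 + 25) = -3 + 33 = 30)
x(u, C) = 38*u + C*u (x(u, C) = 2 + ((38*u + u*C) - 2) = 2 + ((38*u + C*u) - 2) = 2 + (-2 + 38*u + C*u) = 38*u + C*u)
-x(q, z(9)) = -30*(38 - 1) = -30*37 = -1*1110 = -1110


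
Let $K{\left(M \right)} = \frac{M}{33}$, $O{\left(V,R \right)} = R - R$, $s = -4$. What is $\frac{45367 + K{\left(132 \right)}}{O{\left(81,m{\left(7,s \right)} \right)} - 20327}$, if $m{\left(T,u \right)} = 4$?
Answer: $- \frac{45371}{20327} \approx -2.2321$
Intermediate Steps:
$O{\left(V,R \right)} = 0$
$K{\left(M \right)} = \frac{M}{33}$ ($K{\left(M \right)} = M \frac{1}{33} = \frac{M}{33}$)
$\frac{45367 + K{\left(132 \right)}}{O{\left(81,m{\left(7,s \right)} \right)} - 20327} = \frac{45367 + \frac{1}{33} \cdot 132}{0 - 20327} = \frac{45367 + 4}{-20327} = 45371 \left(- \frac{1}{20327}\right) = - \frac{45371}{20327}$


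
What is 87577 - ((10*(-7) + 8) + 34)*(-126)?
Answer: 84049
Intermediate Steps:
87577 - ((10*(-7) + 8) + 34)*(-126) = 87577 - ((-70 + 8) + 34)*(-126) = 87577 - (-62 + 34)*(-126) = 87577 - (-28)*(-126) = 87577 - 1*3528 = 87577 - 3528 = 84049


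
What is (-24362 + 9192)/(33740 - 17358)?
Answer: -7585/8191 ≈ -0.92602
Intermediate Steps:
(-24362 + 9192)/(33740 - 17358) = -15170/16382 = -15170*1/16382 = -7585/8191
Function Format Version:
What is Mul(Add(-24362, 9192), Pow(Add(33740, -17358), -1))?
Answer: Rational(-7585, 8191) ≈ -0.92602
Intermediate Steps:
Mul(Add(-24362, 9192), Pow(Add(33740, -17358), -1)) = Mul(-15170, Pow(16382, -1)) = Mul(-15170, Rational(1, 16382)) = Rational(-7585, 8191)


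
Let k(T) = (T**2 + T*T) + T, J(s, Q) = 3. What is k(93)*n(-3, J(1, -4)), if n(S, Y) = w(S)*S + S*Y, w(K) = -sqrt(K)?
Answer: -156519 + 52173*I*sqrt(3) ≈ -1.5652e+5 + 90366.0*I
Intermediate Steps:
k(T) = T + 2*T**2 (k(T) = (T**2 + T**2) + T = 2*T**2 + T = T + 2*T**2)
n(S, Y) = -S**(3/2) + S*Y (n(S, Y) = (-sqrt(S))*S + S*Y = -S**(3/2) + S*Y)
k(93)*n(-3, J(1, -4)) = (93*(1 + 2*93))*(-(-3)**(3/2) - 3*3) = (93*(1 + 186))*(-(-3)*I*sqrt(3) - 9) = (93*187)*(3*I*sqrt(3) - 9) = 17391*(-9 + 3*I*sqrt(3)) = -156519 + 52173*I*sqrt(3)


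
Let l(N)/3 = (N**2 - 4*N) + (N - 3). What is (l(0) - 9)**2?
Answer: 324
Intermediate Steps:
l(N) = -9 - 9*N + 3*N**2 (l(N) = 3*((N**2 - 4*N) + (N - 3)) = 3*((N**2 - 4*N) + (-3 + N)) = 3*(-3 + N**2 - 3*N) = -9 - 9*N + 3*N**2)
(l(0) - 9)**2 = ((-9 - 9*0 + 3*0**2) - 9)**2 = ((-9 + 0 + 3*0) - 9)**2 = ((-9 + 0 + 0) - 9)**2 = (-9 - 9)**2 = (-18)**2 = 324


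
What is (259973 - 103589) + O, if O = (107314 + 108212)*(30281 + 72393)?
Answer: 22129072908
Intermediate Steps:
O = 22128916524 (O = 215526*102674 = 22128916524)
(259973 - 103589) + O = (259973 - 103589) + 22128916524 = 156384 + 22128916524 = 22129072908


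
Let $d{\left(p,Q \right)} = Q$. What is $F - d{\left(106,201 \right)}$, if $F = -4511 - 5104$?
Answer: $-9816$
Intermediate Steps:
$F = -9615$ ($F = -4511 - 5104 = -9615$)
$F - d{\left(106,201 \right)} = -9615 - 201 = -9816$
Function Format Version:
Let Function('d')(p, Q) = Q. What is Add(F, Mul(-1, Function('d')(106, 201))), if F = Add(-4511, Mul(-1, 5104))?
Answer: -9816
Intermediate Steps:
F = -9615 (F = Add(-4511, -5104) = -9615)
Add(F, Mul(-1, Function('d')(106, 201))) = Add(-9615, Mul(-1, 201)) = Add(-9615, -201) = -9816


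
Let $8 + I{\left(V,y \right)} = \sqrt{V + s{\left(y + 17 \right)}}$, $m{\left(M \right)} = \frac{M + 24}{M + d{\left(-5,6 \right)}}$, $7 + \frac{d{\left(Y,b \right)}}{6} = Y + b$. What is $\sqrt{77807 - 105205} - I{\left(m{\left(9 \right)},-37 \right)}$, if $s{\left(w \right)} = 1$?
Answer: $8 + i \sqrt{27398} - \frac{i \sqrt{2}}{3} \approx 8.0 + 165.05 i$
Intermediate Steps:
$d{\left(Y,b \right)} = -42 + 6 Y + 6 b$ ($d{\left(Y,b \right)} = -42 + 6 \left(Y + b\right) = -42 + \left(6 Y + 6 b\right) = -42 + 6 Y + 6 b$)
$m{\left(M \right)} = \frac{24 + M}{-36 + M}$ ($m{\left(M \right)} = \frac{M + 24}{M + \left(-42 + 6 \left(-5\right) + 6 \cdot 6\right)} = \frac{24 + M}{M - 36} = \frac{24 + M}{-36 + M}$)
$I{\left(V,y \right)} = -8 + \sqrt{1 + V}$ ($I{\left(V,y \right)} = -8 + \sqrt{V + 1} = -8 + \sqrt{1 + V}$)
$\sqrt{77807 - 105205} - I{\left(m{\left(9 \right)},-37 \right)} = \sqrt{77807 - 105205} - \left(-8 + \sqrt{1 + \frac{24 + 9}{-36 + 9}}\right) = \sqrt{-27398} - \left(-8 + \sqrt{1 + \frac{1}{-27} \cdot 33}\right) = i \sqrt{27398} - \left(-8 + \sqrt{1 - \frac{11}{9}}\right) = i \sqrt{27398} - \left(-8 + \sqrt{- \frac{2}{9}}\right) = i \sqrt{27398} - \left(-8 + \frac{i \sqrt{2}}{3}\right) = i \sqrt{27398} + \left(8 - \frac{i \sqrt{2}}{3}\right) = 8 + i \sqrt{27398} - \frac{i \sqrt{2}}{3}$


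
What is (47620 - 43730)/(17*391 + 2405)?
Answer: 1945/4526 ≈ 0.42974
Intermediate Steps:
(47620 - 43730)/(17*391 + 2405) = 3890/(6647 + 2405) = 3890/9052 = 3890*(1/9052) = 1945/4526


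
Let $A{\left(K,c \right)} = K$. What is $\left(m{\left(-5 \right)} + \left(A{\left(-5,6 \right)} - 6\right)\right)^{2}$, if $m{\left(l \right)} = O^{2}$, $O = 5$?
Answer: $196$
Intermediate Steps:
$m{\left(l \right)} = 25$ ($m{\left(l \right)} = 5^{2} = 25$)
$\left(m{\left(-5 \right)} + \left(A{\left(-5,6 \right)} - 6\right)\right)^{2} = \left(25 - 11\right)^{2} = 14^{2} = 196$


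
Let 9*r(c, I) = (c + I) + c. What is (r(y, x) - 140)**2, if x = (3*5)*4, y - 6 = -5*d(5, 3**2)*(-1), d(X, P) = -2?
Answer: 1459264/81 ≈ 18016.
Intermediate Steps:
y = -4 (y = 6 - 5*(-2)*(-1) = 6 + 10*(-1) = 6 - 10 = -4)
x = 60 (x = 15*4 = 60)
r(c, I) = I/9 + 2*c/9 (r(c, I) = ((c + I) + c)/9 = ((I + c) + c)/9 = (I + 2*c)/9 = I/9 + 2*c/9)
(r(y, x) - 140)**2 = (((1/9)*60 + (2/9)*(-4)) - 140)**2 = ((20/3 - 8/9) - 140)**2 = (52/9 - 140)**2 = (-1208/9)**2 = 1459264/81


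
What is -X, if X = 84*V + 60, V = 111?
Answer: -9384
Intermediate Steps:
X = 9384 (X = 84*111 + 60 = 9324 + 60 = 9384)
-X = -1*9384 = -9384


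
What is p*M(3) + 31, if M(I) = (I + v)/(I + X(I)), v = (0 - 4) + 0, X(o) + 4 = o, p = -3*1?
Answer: 65/2 ≈ 32.500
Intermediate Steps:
p = -3
X(o) = -4 + o
v = -4 (v = -4 + 0 = -4)
M(I) = (-4 + I)/(-4 + 2*I) (M(I) = (I - 4)/(I + (-4 + I)) = (-4 + I)/(-4 + 2*I))
p*M(3) + 31 = -3*(-4 + 3)/(2*(-2 + 3)) + 31 = -3*(-1)/(2*1) + 31 = -3*(-1)/2 + 31 = -3*(-½) + 31 = 3/2 + 31 = 65/2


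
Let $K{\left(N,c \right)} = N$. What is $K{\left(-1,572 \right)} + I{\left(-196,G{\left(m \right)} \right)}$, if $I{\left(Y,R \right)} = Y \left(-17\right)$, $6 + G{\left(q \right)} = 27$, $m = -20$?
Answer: $3331$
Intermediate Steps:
$G{\left(q \right)} = 21$ ($G{\left(q \right)} = -6 + 27 = 21$)
$I{\left(Y,R \right)} = - 17 Y$
$K{\left(-1,572 \right)} + I{\left(-196,G{\left(m \right)} \right)} = -1 - -3332 = -1 + 3332 = 3331$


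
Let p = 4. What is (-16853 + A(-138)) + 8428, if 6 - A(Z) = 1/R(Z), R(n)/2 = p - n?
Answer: -2390997/284 ≈ -8419.0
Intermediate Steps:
R(n) = 8 - 2*n (R(n) = 2*(4 - n) = 8 - 2*n)
A(Z) = 6 - 1/(8 - 2*Z)
(-16853 + A(-138)) + 8428 = (-16853 + (-47 + 12*(-138))/(2*(-4 - 138))) + 8428 = (-16853 + (1/2)*(-47 - 1656)/(-142)) + 8428 = (-16853 + (1/2)*(-1/142)*(-1703)) + 8428 = (-16853 + 1703/284) + 8428 = -4784549/284 + 8428 = -2390997/284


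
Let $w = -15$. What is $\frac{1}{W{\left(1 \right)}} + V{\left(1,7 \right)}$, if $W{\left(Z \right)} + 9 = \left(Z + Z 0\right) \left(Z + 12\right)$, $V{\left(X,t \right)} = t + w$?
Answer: $- \frac{31}{4} \approx -7.75$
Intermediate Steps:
$V{\left(X,t \right)} = -15 + t$ ($V{\left(X,t \right)} = t - 15 = -15 + t$)
$W{\left(Z \right)} = -9 + Z \left(12 + Z\right)$ ($W{\left(Z \right)} = -9 + \left(Z + Z 0\right) \left(Z + 12\right) = -9 + \left(Z + 0\right) \left(12 + Z\right) = -9 + Z \left(12 + Z\right)$)
$\frac{1}{W{\left(1 \right)}} + V{\left(1,7 \right)} = \frac{1}{-9 + 1^{2} + 12 \cdot 1} + \left(-15 + 7\right) = \frac{1}{-9 + 1 + 12} - 8 = \frac{1}{4} - 8 = - \frac{31}{4}$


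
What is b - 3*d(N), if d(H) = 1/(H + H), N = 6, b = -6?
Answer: -25/4 ≈ -6.2500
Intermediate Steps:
d(H) = 1/(2*H)
b - 3*d(N) = -6 - 3/(2*6) = -6 - 3*1/12 = -6 - 1/4 = -25/4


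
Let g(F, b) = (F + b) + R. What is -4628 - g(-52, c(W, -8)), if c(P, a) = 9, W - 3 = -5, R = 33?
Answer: -4618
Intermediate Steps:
W = -2 (W = 3 - 5 = -2)
g(F, b) = 33 + F + b (g(F, b) = (F + b) + 33 = 33 + F + b)
-4628 - g(-52, c(W, -8)) = -4628 - (33 - 52 + 9) = -4628 - 1*(-10) = -4628 + 10 = -4618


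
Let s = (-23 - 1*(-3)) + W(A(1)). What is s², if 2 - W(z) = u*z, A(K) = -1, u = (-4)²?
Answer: 4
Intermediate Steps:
u = 16
W(z) = 2 - 16*z
s = -2 (s = (-23 - 1*(-3)) + (2 - 16*(-1)) = (-23 + 3) + (2 + 16) = -20 + 18 = -2)
s² = (-2)² = 4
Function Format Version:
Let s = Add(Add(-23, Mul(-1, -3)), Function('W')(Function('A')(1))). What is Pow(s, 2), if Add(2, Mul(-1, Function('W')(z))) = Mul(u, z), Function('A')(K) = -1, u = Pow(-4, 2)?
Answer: 4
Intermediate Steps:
u = 16
Function('W')(z) = Add(2, Mul(-16, z)) (Function('W')(z) = Add(2, Mul(-1, Mul(16, z))) = Add(2, Mul(-16, z)))
s = -2 (s = Add(Add(-23, Mul(-1, -3)), Add(2, Mul(-16, -1))) = Add(Add(-23, 3), Add(2, 16)) = Add(-20, 18) = -2)
Pow(s, 2) = Pow(-2, 2) = 4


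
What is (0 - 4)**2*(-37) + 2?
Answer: -590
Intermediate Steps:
(0 - 4)**2*(-37) + 2 = (-4)**2*(-37) + 2 = 16*(-37) + 2 = -592 + 2 = -590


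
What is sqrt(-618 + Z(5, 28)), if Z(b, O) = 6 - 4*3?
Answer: 4*I*sqrt(39) ≈ 24.98*I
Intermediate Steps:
Z(b, O) = -6 (Z(b, O) = 6 - 12 = -6)
sqrt(-618 + Z(5, 28)) = sqrt(-618 - 6) = sqrt(-624) = 4*I*sqrt(39)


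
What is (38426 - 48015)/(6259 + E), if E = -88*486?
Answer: 9589/36509 ≈ 0.26265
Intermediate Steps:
E = -42768
(38426 - 48015)/(6259 + E) = (38426 - 48015)/(6259 - 42768) = -9589/(-36509) = -9589*(-1/36509) = 9589/36509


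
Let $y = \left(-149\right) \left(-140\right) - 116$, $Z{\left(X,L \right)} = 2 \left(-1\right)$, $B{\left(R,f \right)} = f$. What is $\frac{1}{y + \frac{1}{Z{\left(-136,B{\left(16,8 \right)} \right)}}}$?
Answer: $\frac{2}{41487} \approx 4.8208 \cdot 10^{-5}$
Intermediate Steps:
$Z{\left(X,L \right)} = -2$
$y = 20744$ ($y = 20860 - 116 = 20744$)
$\frac{1}{y + \frac{1}{Z{\left(-136,B{\left(16,8 \right)} \right)}}} = \frac{1}{20744 + \frac{1}{-2}} = \frac{1}{20744 - \frac{1}{2}} = \frac{1}{\frac{41487}{2}} = \frac{2}{41487}$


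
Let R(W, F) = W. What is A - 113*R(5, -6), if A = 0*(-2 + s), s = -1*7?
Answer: -565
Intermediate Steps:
s = -7
A = 0 (A = 0*(-2 - 7) = 0*(-9) = 0)
A - 113*R(5, -6) = 0 - 113*5 = 0 - 565 = -565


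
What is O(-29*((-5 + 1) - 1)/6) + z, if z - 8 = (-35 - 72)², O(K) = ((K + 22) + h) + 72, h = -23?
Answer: 69313/6 ≈ 11552.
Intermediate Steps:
O(K) = 71 + K (O(K) = ((K + 22) - 23) + 72 = ((22 + K) - 23) + 72 = (-1 + K) + 72 = 71 + K)
z = 11457 (z = 8 + (-35 - 72)² = 8 + (-107)² = 8 + 11449 = 11457)
O(-29*((-5 + 1) - 1)/6) + z = (71 - 29*((-5 + 1) - 1)/6) + 11457 = (71 - 29*(-4 - 1)/6) + 11457 = (71 - (-145)/6) + 11457 = (71 - 29*(-⅚)) + 11457 = (71 + 145/6) + 11457 = 571/6 + 11457 = 69313/6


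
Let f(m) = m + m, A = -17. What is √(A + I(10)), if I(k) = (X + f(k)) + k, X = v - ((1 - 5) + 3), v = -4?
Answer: √10 ≈ 3.1623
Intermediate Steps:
f(m) = 2*m
X = -3 (X = -4 - ((1 - 5) + 3) = -4 - (-4 + 3) = -4 - 1*(-1) = -4 + 1 = -3)
I(k) = -3 + 3*k (I(k) = (-3 + 2*k) + k = -3 + 3*k)
√(A + I(10)) = √(-17 + (-3 + 3*10)) = √(-17 + (-3 + 30)) = √(-17 + 27) = √10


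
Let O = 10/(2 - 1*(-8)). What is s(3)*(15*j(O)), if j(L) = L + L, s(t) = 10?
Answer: 300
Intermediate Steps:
O = 1 (O = 10/(2 + 8) = 10/10 = 10*(⅒) = 1)
j(L) = 2*L
s(3)*(15*j(O)) = 10*(15*(2*1)) = 10*(15*2) = 10*30 = 300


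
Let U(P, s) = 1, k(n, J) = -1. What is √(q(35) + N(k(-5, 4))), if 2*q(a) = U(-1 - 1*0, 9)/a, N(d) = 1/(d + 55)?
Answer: √3255/315 ≈ 0.18112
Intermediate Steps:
N(d) = 1/(55 + d)
q(a) = 1/(2*a) (q(a) = (1/a)/2 = 1/(2*a))
√(q(35) + N(k(-5, 4))) = √((½)/35 + 1/(55 - 1)) = √((½)*(1/35) + 1/54) = √(1/70 + 1/54) = √(31/945) = √3255/315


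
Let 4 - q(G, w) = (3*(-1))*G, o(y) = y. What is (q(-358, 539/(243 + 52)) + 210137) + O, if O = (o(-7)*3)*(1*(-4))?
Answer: 209151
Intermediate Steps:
q(G, w) = 4 + 3*G (q(G, w) = 4 - 3*(-1)*G = 4 - (-3)*G = 4 + 3*G)
O = 84 (O = (-7*3)*(1*(-4)) = -21*(-4) = 84)
(q(-358, 539/(243 + 52)) + 210137) + O = ((4 + 3*(-358)) + 210137) + 84 = ((4 - 1074) + 210137) + 84 = (-1070 + 210137) + 84 = 209067 + 84 = 209151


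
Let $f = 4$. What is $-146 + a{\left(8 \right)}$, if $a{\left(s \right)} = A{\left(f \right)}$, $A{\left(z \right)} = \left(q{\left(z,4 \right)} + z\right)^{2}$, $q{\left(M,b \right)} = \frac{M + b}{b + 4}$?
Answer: $-121$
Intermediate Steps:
$q{\left(M,b \right)} = \frac{M + b}{4 + b}$
$A{\left(z \right)} = \left(\frac{1}{2} + \frac{9 z}{8}\right)^{2}$ ($A{\left(z \right)} = \left(\frac{z + 4}{4 + 4} + z\right)^{2} = \left(\frac{4 + z}{8} + z\right)^{2} = \left(\left(\frac{1}{2} + \frac{z}{8}\right) + z\right)^{2} = \left(\frac{1}{2} + \frac{9 z}{8}\right)^{2}$)
$a{\left(s \right)} = 25$ ($a{\left(s \right)} = \frac{\left(4 + 9 \cdot 4\right)^{2}}{64} = \frac{\left(4 + 36\right)^{2}}{64} = \frac{40^{2}}{64} = \frac{1}{64} \cdot 1600 = 25$)
$-146 + a{\left(8 \right)} = -146 + 25 = -121$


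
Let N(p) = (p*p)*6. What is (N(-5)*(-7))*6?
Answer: -6300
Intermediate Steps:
N(p) = 6*p² (N(p) = p²*6 = 6*p²)
(N(-5)*(-7))*6 = ((6*(-5)²)*(-7))*6 = ((6*25)*(-7))*6 = (150*(-7))*6 = -1050*6 = -6300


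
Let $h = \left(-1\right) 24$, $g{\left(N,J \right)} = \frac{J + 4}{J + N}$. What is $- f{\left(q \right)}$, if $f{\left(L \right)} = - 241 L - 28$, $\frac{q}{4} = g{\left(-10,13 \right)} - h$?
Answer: $\frac{85880}{3} \approx 28627.0$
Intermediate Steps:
$g{\left(N,J \right)} = \frac{4 + J}{J + N}$
$h = -24$
$q = \frac{356}{3}$ ($q = 4 \left(\frac{4 + 13}{13 - 10} - -24\right) = 4 \left(\frac{1}{3} \cdot 17 + 24\right) = 4 \left(\frac{17}{3} + 24\right) = 4 \cdot \frac{89}{3} = \frac{356}{3} \approx 118.67$)
$f{\left(L \right)} = -28 - 241 L$
$- f{\left(q \right)} = - (-28 - \frac{85796}{3}) = \left(-1\right) \left(- \frac{85880}{3}\right) = \frac{85880}{3}$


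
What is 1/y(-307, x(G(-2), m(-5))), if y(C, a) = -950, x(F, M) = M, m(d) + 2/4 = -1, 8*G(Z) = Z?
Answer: -1/950 ≈ -0.0010526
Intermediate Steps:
G(Z) = Z/8
m(d) = -3/2 (m(d) = -½ - 1 = -3/2)
1/y(-307, x(G(-2), m(-5))) = 1/(-950) = -1/950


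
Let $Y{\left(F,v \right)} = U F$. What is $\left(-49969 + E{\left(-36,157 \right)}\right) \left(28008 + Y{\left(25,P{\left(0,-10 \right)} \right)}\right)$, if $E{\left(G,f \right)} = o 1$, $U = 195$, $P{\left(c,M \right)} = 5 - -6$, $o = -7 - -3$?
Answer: $-1643262159$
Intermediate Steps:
$o = -4$ ($o = -7 + 3 = -4$)
$P{\left(c,M \right)} = 11$ ($P{\left(c,M \right)} = 5 + 6 = 11$)
$E{\left(G,f \right)} = -4$ ($E{\left(G,f \right)} = \left(-4\right) 1 = -4$)
$Y{\left(F,v \right)} = 195 F$
$\left(-49969 + E{\left(-36,157 \right)}\right) \left(28008 + Y{\left(25,P{\left(0,-10 \right)} \right)}\right) = \left(-49969 - 4\right) \left(28008 + 195 \cdot 25\right) = - 49973 \left(28008 + 4875\right) = \left(-49973\right) 32883 = -1643262159$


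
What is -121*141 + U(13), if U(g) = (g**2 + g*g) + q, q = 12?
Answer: -16711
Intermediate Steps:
U(g) = 12 + 2*g**2 (U(g) = (g**2 + g*g) + 12 = (g**2 + g**2) + 12 = 2*g**2 + 12 = 12 + 2*g**2)
-121*141 + U(13) = -121*141 + (12 + 2*13**2) = -17061 + (12 + 2*169) = -17061 + (12 + 338) = -17061 + 350 = -16711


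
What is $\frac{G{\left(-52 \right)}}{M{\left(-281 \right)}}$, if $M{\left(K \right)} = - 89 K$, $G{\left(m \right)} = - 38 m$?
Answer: $\frac{1976}{25009} \approx 0.079012$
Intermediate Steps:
$\frac{G{\left(-52 \right)}}{M{\left(-281 \right)}} = \frac{\left(-38\right) \left(-52\right)}{\left(-89\right) \left(-281\right)} = \frac{1976}{25009}$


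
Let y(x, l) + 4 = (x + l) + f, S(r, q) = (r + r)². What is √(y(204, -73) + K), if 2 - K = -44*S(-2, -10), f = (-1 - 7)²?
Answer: √897 ≈ 29.950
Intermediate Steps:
S(r, q) = 4*r² (S(r, q) = (2*r)² = 4*r²)
f = 64 (f = (-8)² = 64)
y(x, l) = 60 + l + x (y(x, l) = -4 + ((x + l) + 64) = -4 + ((l + x) + 64) = -4 + (64 + l + x) = 60 + l + x)
K = 706 (K = 2 - (-44)*4*(-2)² = 2 - (-44)*4*4 = 2 - (-44)*16 = 2 - 1*(-704) = 2 + 704 = 706)
√(y(204, -73) + K) = √((60 - 73 + 204) + 706) = √(191 + 706) = √897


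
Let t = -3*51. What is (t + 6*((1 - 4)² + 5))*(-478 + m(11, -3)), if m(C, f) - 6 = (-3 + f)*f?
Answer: 31326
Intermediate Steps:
t = -153
m(C, f) = 6 + f*(-3 + f) (m(C, f) = 6 + (-3 + f)*f = 6 + f*(-3 + f))
(t + 6*((1 - 4)² + 5))*(-478 + m(11, -3)) = (-153 + 6*((1 - 4)² + 5))*(-478 + (6 + (-3)² - 3*(-3))) = (-153 + 6*((-3)² + 5))*(-478 + (6 + 9 + 9)) = (-153 + 6*(9 + 5))*(-478 + 24) = (-153 + 6*14)*(-454) = (-153 + 84)*(-454) = -69*(-454) = 31326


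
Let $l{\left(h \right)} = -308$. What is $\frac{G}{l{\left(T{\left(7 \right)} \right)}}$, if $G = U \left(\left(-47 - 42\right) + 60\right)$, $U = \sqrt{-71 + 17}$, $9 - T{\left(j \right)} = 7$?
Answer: $\frac{87 i \sqrt{6}}{308} \approx 0.6919 i$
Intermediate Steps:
$T{\left(j \right)} = 2$ ($T{\left(j \right)} = 9 - 7 = 2$)
$U = 3 i \sqrt{6}$ ($U = \sqrt{-54} = 3 i \sqrt{6} \approx 7.3485 i$)
$G = - 87 i \sqrt{6}$ ($G = 3 i \sqrt{6} \left(\left(-47 - 42\right) + 60\right) = 3 i \sqrt{6} \left(-89 + 60\right) = 3 i \sqrt{6} \left(-29\right) = - 87 i \sqrt{6} \approx - 213.11 i$)
$\frac{G}{l{\left(T{\left(7 \right)} \right)}} = \frac{\left(-87\right) i \sqrt{6}}{-308} = - 87 i \sqrt{6} \left(- \frac{1}{308}\right) = \frac{87 i \sqrt{6}}{308}$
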